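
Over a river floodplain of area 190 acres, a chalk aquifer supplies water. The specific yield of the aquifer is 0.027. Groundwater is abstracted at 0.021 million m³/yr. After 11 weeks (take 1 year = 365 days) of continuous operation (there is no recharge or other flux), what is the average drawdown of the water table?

A = 190 acres = 7.689 × 10^5 m²
Q = 0.021 million m³/yr = 57.53 m³/d
t = 11 weeks = 77 d
ΔV = Q × t = 57.53 m³/d × 77 d = 4430 m³
Δh = ΔV / (Sy × A) = 4430 / (0.027 × 7.689 × 10^5) = 0.2134 m

Δh ≈ 0.213 m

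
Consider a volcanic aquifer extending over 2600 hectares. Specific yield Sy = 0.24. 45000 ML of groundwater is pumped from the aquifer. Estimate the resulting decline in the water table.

A = 2600 hectares = 2.6 × 10^7 m²
ΔV = 45000 ML = 4.5 × 10^7 m³
Δh = ΔV / (Sy × A) = 4.5 × 10^7 m³ / (0.24 × 2.6 × 10^7 m²) = 7.212 m

Δh ≈ 7.21 m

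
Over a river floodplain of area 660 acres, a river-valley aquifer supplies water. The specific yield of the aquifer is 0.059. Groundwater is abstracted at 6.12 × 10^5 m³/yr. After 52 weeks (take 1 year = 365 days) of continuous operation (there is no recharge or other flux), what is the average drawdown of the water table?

Δh ≈ 3.87 m

A = 660 acres = 2.671 × 10^6 m²
Q = 6.12 × 10^5 m³/yr = 1677 m³/d
t = 52 weeks = 364 d
ΔV = Q × t = 1677 m³/d × 364 d = 6.103 × 10^5 m³
Δh = ΔV / (Sy × A) = 6.103 × 10^5 / (0.059 × 2.671 × 10^6) = 3.873 m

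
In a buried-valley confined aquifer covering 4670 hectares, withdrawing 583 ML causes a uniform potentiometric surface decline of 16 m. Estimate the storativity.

S ≈ 7.8 × 10^-4

A = 4670 hectares = 4.67 × 10^7 m²
ΔV = 583 ML = 5.83 × 10^5 m³
S = ΔV / (A × Δh) = 5.83 × 10^5 m³ / (4.67 × 10^7 m² × 16 m) = 7.802 × 10^-4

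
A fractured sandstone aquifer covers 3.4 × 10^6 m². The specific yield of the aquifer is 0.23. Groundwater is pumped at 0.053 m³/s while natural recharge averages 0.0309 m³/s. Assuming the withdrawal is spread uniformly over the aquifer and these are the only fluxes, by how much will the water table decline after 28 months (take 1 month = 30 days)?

Δh ≈ 2.05 m

Net abstraction = 0.053 − 0.0309 = 0.0221 m³/s
Q_net = 0.0221 m³/s = 1909 m³/d
t = 28 months = 840 d
ΔV = Q × t = 1909 m³/d × 840 d = 1.604 × 10^6 m³
Δh = ΔV / (Sy × A) = 1.604 × 10^6 / (0.23 × 3.4 × 10^6) = 2.051 m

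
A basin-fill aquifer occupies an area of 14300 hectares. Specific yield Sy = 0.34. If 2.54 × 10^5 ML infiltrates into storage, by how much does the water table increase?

Δh ≈ 5.22 m

A = 14300 hectares = 1.43 × 10^8 m²
ΔV = 2.54 × 10^5 ML = 2.54 × 10^8 m³
Δh = ΔV / (Sy × A) = 2.54 × 10^8 m³ / (0.34 × 1.43 × 10^8 m²) = 5.224 m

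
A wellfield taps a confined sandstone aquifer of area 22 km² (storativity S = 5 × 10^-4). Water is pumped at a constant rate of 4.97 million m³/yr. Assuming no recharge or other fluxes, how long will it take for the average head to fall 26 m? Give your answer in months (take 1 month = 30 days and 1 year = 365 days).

A = 22 km² = 2.2 × 10^7 m²
ΔV = S × A × Δh = 5 × 10^-4 × 2.2 × 10^7 × 26 = 2.86 × 10^5 m³
Q = 4.97 million m³/yr = 13620 m³/d
t = ΔV / Q = 2.86 × 10^5 m³ / 13620 m³/d = 21 d
t = 21 d ≈ 0.7001 months

t ≈ 0.7 months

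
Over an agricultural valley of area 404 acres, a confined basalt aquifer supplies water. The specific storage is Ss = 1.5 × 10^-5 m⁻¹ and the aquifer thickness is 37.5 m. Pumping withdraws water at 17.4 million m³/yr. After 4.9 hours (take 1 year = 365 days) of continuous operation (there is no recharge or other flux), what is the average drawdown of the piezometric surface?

S = Ss × b = 1.5 × 10^-5 m⁻¹ × 37.5 m = 5.625 × 10^-4
A = 404 acres = 1.635 × 10^6 m²
Q = 17.4 million m³/yr = 47670 m³/d
t = 4.9 hours = 0.2042 d
ΔV = Q × t = 47670 m³/d × 0.2042 d = 9733 m³
Δh = ΔV / (S × A) = 9733 / (5.625 × 10^-4 × 1.635 × 10^6) = 10.58 m

Δh ≈ 10.6 m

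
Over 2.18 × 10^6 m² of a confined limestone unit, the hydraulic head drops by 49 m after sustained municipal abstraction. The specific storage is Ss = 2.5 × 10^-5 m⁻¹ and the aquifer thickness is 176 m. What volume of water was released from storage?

S = Ss × b = 2.5 × 10^-5 m⁻¹ × 176 m = 4.4 × 10^-3
ΔV = S × A × Δh = 0.0044 × 2.18 × 10^6 m² × 49 m = 4.7 × 10^5 m³

ΔV ≈ 4.7 × 10^5 m³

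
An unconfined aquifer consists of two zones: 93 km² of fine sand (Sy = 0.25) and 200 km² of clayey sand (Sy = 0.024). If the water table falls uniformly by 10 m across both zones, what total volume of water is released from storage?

A₁ = 93 km² = 9.3 × 10^7 m²; A₂ = 200 km² = 2 × 10^8 m²
ΔV₁ = 0.25 × 9.3 × 10^7 × 10 = 2.325 × 10^8 m³
ΔV₂ = 0.024 × 2 × 10^8 × 10 = 4.8 × 10^7 m³
ΔV = ΔV₁ + ΔV₂ = 2.805 × 10^8 m³

ΔV ≈ 2.81 × 10^8 m³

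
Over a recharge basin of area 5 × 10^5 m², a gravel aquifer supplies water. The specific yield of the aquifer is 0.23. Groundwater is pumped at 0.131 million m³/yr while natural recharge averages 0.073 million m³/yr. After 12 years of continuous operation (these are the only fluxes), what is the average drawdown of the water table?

Net abstraction = 0.131 − 0.073 = 0.058 million m³/yr
Q_net = 0.058 million m³/yr = 158.9 m³/d
t = 12 years = 4380 d
ΔV = Q × t = 158.9 m³/d × 4380 d = 6.96 × 10^5 m³
Δh = ΔV / (Sy × A) = 6.96 × 10^5 / (0.23 × 5 × 10^5) = 6.052 m

Δh ≈ 6.05 m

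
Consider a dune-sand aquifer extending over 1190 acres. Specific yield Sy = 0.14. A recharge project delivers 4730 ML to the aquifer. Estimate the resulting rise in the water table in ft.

A = 1190 acres = 4.816 × 10^6 m²
ΔV = 4730 ML = 4.73 × 10^6 m³
Δh = ΔV / (Sy × A) = 4.73 × 10^6 m³ / (0.14 × 4.816 × 10^6 m²) = 7.016 m
Δh = 7.016 m = 23.02 ft

Δh ≈ 23 ft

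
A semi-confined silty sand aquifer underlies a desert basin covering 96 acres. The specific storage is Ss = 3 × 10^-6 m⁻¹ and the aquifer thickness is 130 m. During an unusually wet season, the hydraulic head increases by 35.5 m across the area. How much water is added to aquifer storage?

ΔV ≈ 5380 m³

S = Ss × b = 3 × 10^-6 m⁻¹ × 130 m = 3.9 × 10^-4
A = 96 acres = 3.885 × 10^5 m²
ΔV = S × A × Δh = 3.9 × 10^-4 × 3.885 × 10^5 m² × 35.5 m = 5379 m³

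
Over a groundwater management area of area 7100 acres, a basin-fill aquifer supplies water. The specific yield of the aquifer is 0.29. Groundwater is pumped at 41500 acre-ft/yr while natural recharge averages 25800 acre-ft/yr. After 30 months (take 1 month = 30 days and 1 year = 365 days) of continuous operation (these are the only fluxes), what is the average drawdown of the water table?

A = 7100 acres = 2.873 × 10^7 m²
Net abstraction = 41500 − 25800 = 15700 acre-ft/yr
Q_net = 15700 acre-ft/yr = 53060 m³/d
t = 30 months = 900 d
ΔV = Q × t = 53060 m³/d × 900 d = 4.775 × 10^7 m³
Δh = ΔV / (Sy × A) = 4.775 × 10^7 / (0.29 × 2.873 × 10^7) = 5.731 m

Δh ≈ 5.73 m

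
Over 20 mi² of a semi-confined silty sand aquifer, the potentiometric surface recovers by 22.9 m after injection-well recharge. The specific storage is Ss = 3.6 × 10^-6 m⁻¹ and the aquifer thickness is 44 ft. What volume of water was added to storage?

b = 44 ft = 13.41 m
S = Ss × b = 3.6 × 10^-6 m⁻¹ × 13.41 m = 4.828 × 10^-5
A = 20 mi² = 5.18 × 10^7 m²
ΔV = S × A × Δh = 4.828 × 10^-5 × 5.18 × 10^7 m² × 22.9 m = 57270 m³

ΔV ≈ 57300 m³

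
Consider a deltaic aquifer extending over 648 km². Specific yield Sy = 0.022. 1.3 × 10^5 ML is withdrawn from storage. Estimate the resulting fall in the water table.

A = 648 km² = 6.48 × 10^8 m²
ΔV = 1.3 × 10^5 ML = 1.3 × 10^8 m³
Δh = ΔV / (Sy × A) = 1.3 × 10^8 m³ / (0.022 × 6.48 × 10^8 m²) = 9.119 m

Δh ≈ 9.12 m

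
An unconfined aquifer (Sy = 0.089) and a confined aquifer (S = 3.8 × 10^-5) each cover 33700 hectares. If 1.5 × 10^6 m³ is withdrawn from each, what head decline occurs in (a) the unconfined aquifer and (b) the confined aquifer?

Δh_u ≈ 0.05 m; Δh_c ≈ 117 m

A = 33700 hectares = 3.37 × 10^8 m²
Unconfined: Δh_u = ΔV/(Sy·A) = 1.5 × 10^6/(0.089 × 3.37 × 10^8) = 0.05001 m
Confined: Δh_c = ΔV/(S·A) = 1.5 × 10^6/(3.8 × 10^-5 × 3.37 × 10^8) = 117.1 m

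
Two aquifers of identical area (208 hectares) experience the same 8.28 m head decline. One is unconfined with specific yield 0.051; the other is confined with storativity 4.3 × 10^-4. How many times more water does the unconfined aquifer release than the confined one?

A = 208 hectares = 2.08 × 10^6 m²
Unconfined: ΔV_u = Sy × A × Δh = 0.051 × 2.08 × 10^6 × 8.28 = 8.783 × 10^5 m³
Confined: ΔV_c = S × A × Δh = 4.3 × 10^-4 × 2.08 × 10^6 × 8.28 = 7406 m³
Ratio = ΔV_u / ΔV_c = Sy / S = 0.051 / 4.3 × 10^-4 = 118.6

ΔV_u / ΔV_c ≈ 119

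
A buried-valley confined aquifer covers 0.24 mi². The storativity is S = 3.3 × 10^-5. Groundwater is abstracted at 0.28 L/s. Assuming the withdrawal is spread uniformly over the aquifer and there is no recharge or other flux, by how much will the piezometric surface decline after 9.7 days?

Δh ≈ 11.4 m

A = 0.24 mi² = 6.216 × 10^5 m²
Q = 0.28 L/s = 24.19 m³/d
ΔV = Q × t = 24.19 m³/d × 9.7 d = 234.7 m³
Δh = ΔV / (S × A) = 234.7 / (3.3 × 10^-5 × 6.216 × 10^5) = 11.44 m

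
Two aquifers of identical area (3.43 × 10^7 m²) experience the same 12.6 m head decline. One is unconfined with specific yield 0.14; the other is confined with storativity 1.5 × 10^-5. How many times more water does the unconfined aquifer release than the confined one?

Unconfined: ΔV_u = Sy × A × Δh = 0.14 × 3.43 × 10^7 × 12.6 = 6.051 × 10^7 m³
Confined: ΔV_c = S × A × Δh = 1.5 × 10^-5 × 3.43 × 10^7 × 12.6 = 6483 m³
Ratio = ΔV_u / ΔV_c = Sy / S = 0.14 / 1.5 × 10^-5 = 9333

ΔV_u / ΔV_c ≈ 9330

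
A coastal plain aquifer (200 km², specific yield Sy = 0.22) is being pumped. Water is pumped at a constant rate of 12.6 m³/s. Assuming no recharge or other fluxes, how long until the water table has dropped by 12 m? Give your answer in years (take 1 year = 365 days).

A = 200 km² = 2 × 10^8 m²
ΔV = Sy × A × Δh = 0.22 × 2 × 10^8 × 12 = 5.28 × 10^8 m³
Q = 12.6 m³/s = 1.089 × 10^6 m³/d
t = ΔV / Q = 5.28 × 10^8 m³ / 1.089 × 10^6 m³/d = 485 d
t = 485 d ≈ 1.329 years

t ≈ 1.33 years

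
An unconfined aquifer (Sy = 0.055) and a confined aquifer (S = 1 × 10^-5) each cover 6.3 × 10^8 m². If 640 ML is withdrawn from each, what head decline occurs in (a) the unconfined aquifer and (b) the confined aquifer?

ΔV = 640 ML = 6.4 × 10^5 m³
Unconfined: Δh_u = ΔV/(Sy·A) = 6.4 × 10^5/(0.055 × 6.3 × 10^8) = 0.01847 m
Confined: Δh_c = ΔV/(S·A) = 6.4 × 10^5/(1 × 10^-5 × 6.3 × 10^8) = 101.6 m

Δh_u ≈ 0.0185 m; Δh_c ≈ 102 m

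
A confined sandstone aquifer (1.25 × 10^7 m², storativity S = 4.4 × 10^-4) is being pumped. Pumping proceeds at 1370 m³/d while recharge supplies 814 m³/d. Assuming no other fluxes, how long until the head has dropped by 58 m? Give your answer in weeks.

t ≈ 82 weeks

ΔV = S × A × Δh = 4.4 × 10^-4 × 1.25 × 10^7 × 58 = 3.19 × 10^5 m³
Net withdrawal = 1370 − 814 = 556 m³/d
t = ΔV / Q = 3.19 × 10^5 m³ / 556 m³/d = 573.7 d
t = 573.7 d ≈ 81.96 weeks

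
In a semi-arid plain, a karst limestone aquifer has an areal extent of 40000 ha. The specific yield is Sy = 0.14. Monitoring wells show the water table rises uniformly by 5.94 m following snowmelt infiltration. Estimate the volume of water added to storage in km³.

A = 40000 ha = 4 × 10^8 m²
ΔV = Sy × A × Δh = 0.14 × 4 × 10^8 m² × 5.94 m = 3.326 × 10^8 m³
ΔV = 3.326 × 10^8 m³ = 0.3326 km³

ΔV ≈ 0.333 km³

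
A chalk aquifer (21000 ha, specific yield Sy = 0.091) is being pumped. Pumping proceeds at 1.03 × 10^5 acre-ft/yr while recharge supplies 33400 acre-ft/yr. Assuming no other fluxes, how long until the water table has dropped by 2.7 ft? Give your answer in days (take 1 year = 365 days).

t ≈ 66.9 days

A = 21000 ha = 2.1 × 10^8 m²
Δh = 2.7 ft = 0.823 m
ΔV = Sy × A × Δh = 0.091 × 2.1 × 10^8 × 0.823 = 1.573 × 10^7 m³
Net withdrawal = 1.03 × 10^5 − 33400 = 69600 acre-ft/yr = 2.352 × 10^5 m³/d
t = ΔV / Q = 1.573 × 10^7 m³ / 2.352 × 10^5 m³/d = 66.86 d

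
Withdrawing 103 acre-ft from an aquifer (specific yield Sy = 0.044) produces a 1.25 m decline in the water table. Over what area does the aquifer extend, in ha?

ΔV = 103 acre-ft = 1.27 × 10^5 m³
A = ΔV / (Sy × Δh) = 1.27 × 10^5 / (0.044 × 1.25) = 2.31 × 10^6 m²
A = 2.31 × 10^6 m² = 231 ha

A ≈ 231 ha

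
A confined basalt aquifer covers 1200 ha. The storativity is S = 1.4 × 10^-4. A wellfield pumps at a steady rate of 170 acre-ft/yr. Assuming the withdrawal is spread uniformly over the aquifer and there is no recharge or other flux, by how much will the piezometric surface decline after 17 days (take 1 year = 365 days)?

Δh ≈ 5.81 m

A = 1200 ha = 1.2 × 10^7 m²
Q = 170 acre-ft/yr = 574.5 m³/d
ΔV = Q × t = 574.5 m³/d × 17 d = 9766 m³
Δh = ΔV / (S × A) = 9766 / (1.4 × 10^-4 × 1.2 × 10^7) = 5.813 m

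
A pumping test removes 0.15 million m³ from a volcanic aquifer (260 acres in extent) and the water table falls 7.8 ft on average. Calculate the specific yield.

Sy ≈ 0.06

A = 260 acres = 1.052 × 10^6 m²
Δh = 7.8 ft = 2.377 m
ΔV = 0.15 million m³ = 1.5 × 10^5 m³
Sy = ΔV / (A × Δh) = 1.5 × 10^5 m³ / (1.052 × 10^6 m² × 2.377 m) = 0.05996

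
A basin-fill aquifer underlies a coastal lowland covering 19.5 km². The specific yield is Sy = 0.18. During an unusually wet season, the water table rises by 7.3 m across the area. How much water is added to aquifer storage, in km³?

A = 19.5 km² = 1.95 × 10^7 m²
ΔV = Sy × A × Δh = 0.18 × 1.95 × 10^7 m² × 7.3 m = 2.562 × 10^7 m³
ΔV = 2.562 × 10^7 m³ = 0.02562 km³

ΔV ≈ 0.0256 km³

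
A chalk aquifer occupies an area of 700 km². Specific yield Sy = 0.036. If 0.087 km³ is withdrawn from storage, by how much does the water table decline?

Δh ≈ 3.45 m

A = 700 km² = 7 × 10^8 m²
ΔV = 0.087 km³ = 8.7 × 10^7 m³
Δh = ΔV / (Sy × A) = 8.7 × 10^7 m³ / (0.036 × 7 × 10^8 m²) = 3.452 m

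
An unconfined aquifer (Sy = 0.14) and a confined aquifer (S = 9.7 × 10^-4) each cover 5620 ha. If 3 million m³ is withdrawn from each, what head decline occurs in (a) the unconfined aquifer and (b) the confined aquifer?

A = 5620 ha = 5.62 × 10^7 m²
ΔV = 3 million m³ = 3 × 10^6 m³
Unconfined: Δh_u = ΔV/(Sy·A) = 3 × 10^6/(0.14 × 5.62 × 10^7) = 0.3813 m
Confined: Δh_c = ΔV/(S·A) = 3 × 10^6/(9.7 × 10^-4 × 5.62 × 10^7) = 55.03 m

Δh_u ≈ 0.381 m; Δh_c ≈ 55 m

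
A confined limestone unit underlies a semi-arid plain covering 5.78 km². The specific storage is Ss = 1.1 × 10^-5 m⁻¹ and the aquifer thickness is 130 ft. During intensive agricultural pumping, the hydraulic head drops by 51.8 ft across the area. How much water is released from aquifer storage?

b = 130 ft = 39.62 m
S = Ss × b = 1.1 × 10^-5 m⁻¹ × 39.62 m = 4.359 × 10^-4
A = 5.78 km² = 5.78 × 10^6 m²
Δh = 51.8 ft = 15.79 m
ΔV = S × A × Δh = 4.359 × 10^-4 × 5.78 × 10^6 m² × 15.79 m = 39780 m³

ΔV ≈ 39800 m³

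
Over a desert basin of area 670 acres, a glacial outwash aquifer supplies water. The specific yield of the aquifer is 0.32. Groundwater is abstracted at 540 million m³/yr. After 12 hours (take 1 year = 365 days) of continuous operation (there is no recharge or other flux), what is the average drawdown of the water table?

Δh ≈ 0.853 m

A = 670 acres = 2.711 × 10^6 m²
Q = 540 million m³/yr = 1.479 × 10^6 m³/d
t = 12 hours = 0.5 d
ΔV = Q × t = 1.479 × 10^6 m³/d × 0.5 d = 7.397 × 10^5 m³
Δh = ΔV / (Sy × A) = 7.397 × 10^5 / (0.32 × 2.711 × 10^6) = 0.8526 m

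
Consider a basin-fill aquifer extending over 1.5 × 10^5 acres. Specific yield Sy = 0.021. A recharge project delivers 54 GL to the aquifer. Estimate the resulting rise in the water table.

Δh ≈ 4.24 m

A = 1.5 × 10^5 acres = 6.07 × 10^8 m²
ΔV = 54 GL = 5.4 × 10^7 m³
Δh = ΔV / (Sy × A) = 5.4 × 10^7 m³ / (0.021 × 6.07 × 10^8 m²) = 4.236 m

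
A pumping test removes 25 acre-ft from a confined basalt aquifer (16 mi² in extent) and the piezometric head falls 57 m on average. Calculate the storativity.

A = 16 mi² = 4.144 × 10^7 m²
ΔV = 25 acre-ft = 30840 m³
S = ΔV / (A × Δh) = 30840 m³ / (4.144 × 10^7 m² × 57 m) = 1.306 × 10^-5

S ≈ 1.3 × 10^-5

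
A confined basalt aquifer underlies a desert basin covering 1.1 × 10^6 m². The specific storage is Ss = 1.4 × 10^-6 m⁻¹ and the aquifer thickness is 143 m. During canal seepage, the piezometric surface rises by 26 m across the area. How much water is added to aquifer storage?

S = Ss × b = 1.4 × 10^-6 m⁻¹ × 143 m = 2.002 × 10^-4
ΔV = S × A × Δh = 2.002 × 10^-4 × 1.1 × 10^6 m² × 26 m = 5726 m³

ΔV ≈ 5730 m³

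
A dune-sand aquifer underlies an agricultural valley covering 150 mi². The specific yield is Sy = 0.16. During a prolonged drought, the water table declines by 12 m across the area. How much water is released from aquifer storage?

ΔV ≈ 7.46 × 10^8 m³

A = 150 mi² = 3.885 × 10^8 m²
ΔV = Sy × A × Δh = 0.16 × 3.885 × 10^8 m² × 12 m = 7.459 × 10^8 m³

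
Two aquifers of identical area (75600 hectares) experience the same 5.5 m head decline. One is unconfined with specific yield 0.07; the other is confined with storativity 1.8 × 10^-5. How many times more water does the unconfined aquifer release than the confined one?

ΔV_u / ΔV_c ≈ 3890

A = 75600 hectares = 7.56 × 10^8 m²
Unconfined: ΔV_u = Sy × A × Δh = 0.07 × 7.56 × 10^8 × 5.5 = 2.911 × 10^8 m³
Confined: ΔV_c = S × A × Δh = 1.8 × 10^-5 × 7.56 × 10^8 × 5.5 = 74840 m³
Ratio = ΔV_u / ΔV_c = Sy / S = 0.07 / 1.8 × 10^-5 = 3889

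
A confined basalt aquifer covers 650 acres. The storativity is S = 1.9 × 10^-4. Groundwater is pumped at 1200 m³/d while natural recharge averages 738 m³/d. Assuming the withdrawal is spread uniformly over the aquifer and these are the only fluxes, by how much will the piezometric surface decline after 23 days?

A = 650 acres = 2.63 × 10^6 m²
Net abstraction = 1200 − 738 = 462 m³/d
ΔV = Q × t = 462 m³/d × 23 d = 10630 m³
Δh = ΔV / (S × A) = 10630 / (1.9 × 10^-4 × 2.63 × 10^6) = 21.26 m

Δh ≈ 21.3 m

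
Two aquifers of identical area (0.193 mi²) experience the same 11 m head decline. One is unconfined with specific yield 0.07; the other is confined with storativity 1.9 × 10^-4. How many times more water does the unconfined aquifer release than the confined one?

A = 0.193 mi² = 4.999 × 10^5 m²
Unconfined: ΔV_u = Sy × A × Δh = 0.07 × 4.999 × 10^5 × 11 = 3.849 × 10^5 m³
Confined: ΔV_c = S × A × Δh = 1.9 × 10^-4 × 4.999 × 10^5 × 11 = 1045 m³
Ratio = ΔV_u / ΔV_c = Sy / S = 0.07 / 1.9 × 10^-4 = 368.4

ΔV_u / ΔV_c ≈ 368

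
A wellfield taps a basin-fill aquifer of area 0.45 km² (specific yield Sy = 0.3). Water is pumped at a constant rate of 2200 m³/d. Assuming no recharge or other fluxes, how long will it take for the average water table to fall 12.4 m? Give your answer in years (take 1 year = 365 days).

t ≈ 2.08 years

A = 0.45 km² = 4.5 × 10^5 m²
ΔV = Sy × A × Δh = 0.3 × 4.5 × 10^5 × 12.4 = 1.674 × 10^6 m³
t = ΔV / Q = 1.674 × 10^6 m³ / 2200 m³/d = 760.9 d
t = 760.9 d ≈ 2.085 years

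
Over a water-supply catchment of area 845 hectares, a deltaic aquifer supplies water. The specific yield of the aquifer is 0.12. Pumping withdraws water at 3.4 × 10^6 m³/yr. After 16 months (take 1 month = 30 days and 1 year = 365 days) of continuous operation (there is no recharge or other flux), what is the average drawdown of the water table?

Δh ≈ 4.41 m

A = 845 hectares = 8.45 × 10^6 m²
Q = 3.4 × 10^6 m³/yr = 9315 m³/d
t = 16 months = 480 d
ΔV = Q × t = 9315 m³/d × 480 d = 4.471 × 10^6 m³
Δh = ΔV / (Sy × A) = 4.471 × 10^6 / (0.12 × 8.45 × 10^6) = 4.409 m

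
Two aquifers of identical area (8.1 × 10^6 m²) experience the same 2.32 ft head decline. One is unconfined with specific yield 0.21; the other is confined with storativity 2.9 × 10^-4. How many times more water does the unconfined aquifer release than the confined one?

Δh = 2.32 ft = 0.7071 m
Unconfined: ΔV_u = Sy × A × Δh = 0.21 × 8.1 × 10^6 × 0.7071 = 1.203 × 10^6 m³
Confined: ΔV_c = S × A × Δh = 2.9 × 10^-4 × 8.1 × 10^6 × 0.7071 = 1661 m³
Ratio = ΔV_u / ΔV_c = Sy / S = 0.21 / 2.9 × 10^-4 = 724.1

ΔV_u / ΔV_c ≈ 724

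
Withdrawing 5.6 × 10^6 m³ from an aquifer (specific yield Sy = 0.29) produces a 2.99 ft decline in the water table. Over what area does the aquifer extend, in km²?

Δh = 2.99 ft = 0.9114 m
A = ΔV / (Sy × Δh) = 5.6 × 10^6 / (0.29 × 0.9114) = 2.119 × 10^7 m²
A = 2.119 × 10^7 m² = 21.19 km²

A ≈ 21.2 km²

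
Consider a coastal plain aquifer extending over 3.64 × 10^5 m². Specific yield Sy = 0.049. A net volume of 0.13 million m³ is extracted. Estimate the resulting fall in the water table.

ΔV = 0.13 million m³ = 1.3 × 10^5 m³
Δh = ΔV / (Sy × A) = 1.3 × 10^5 m³ / (0.049 × 3.64 × 10^5 m²) = 7.289 m

Δh ≈ 7.29 m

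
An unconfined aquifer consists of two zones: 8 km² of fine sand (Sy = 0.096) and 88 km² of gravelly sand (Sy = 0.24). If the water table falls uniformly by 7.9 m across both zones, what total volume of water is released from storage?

A₁ = 8 km² = 8 × 10^6 m²; A₂ = 88 km² = 8.8 × 10^7 m²
ΔV₁ = 0.096 × 8 × 10^6 × 7.9 = 6.067 × 10^6 m³
ΔV₂ = 0.24 × 8.8 × 10^7 × 7.9 = 1.668 × 10^8 m³
ΔV = ΔV₁ + ΔV₂ = 1.729 × 10^8 m³

ΔV ≈ 1.73 × 10^8 m³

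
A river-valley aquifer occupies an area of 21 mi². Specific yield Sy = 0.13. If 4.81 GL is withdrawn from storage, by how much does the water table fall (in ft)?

A = 21 mi² = 5.439 × 10^7 m²
ΔV = 4.81 GL = 4.81 × 10^6 m³
Δh = ΔV / (Sy × A) = 4.81 × 10^6 m³ / (0.13 × 5.439 × 10^7 m²) = 0.6803 m
Δh = 0.6803 m = 2.232 ft

Δh ≈ 2.23 ft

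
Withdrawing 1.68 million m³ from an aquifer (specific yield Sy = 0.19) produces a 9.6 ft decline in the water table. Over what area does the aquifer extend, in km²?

A ≈ 3.02 km²

Δh = 9.6 ft = 2.926 m
ΔV = 1.68 million m³ = 1.68 × 10^6 m³
A = ΔV / (Sy × Δh) = 1.68 × 10^6 / (0.19 × 2.926) = 3.022 × 10^6 m²
A = 3.022 × 10^6 m² = 3.022 km²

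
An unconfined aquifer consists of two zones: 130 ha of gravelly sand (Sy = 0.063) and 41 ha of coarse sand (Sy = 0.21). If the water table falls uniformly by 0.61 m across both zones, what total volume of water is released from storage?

A₁ = 130 ha = 1.3 × 10^6 m²; A₂ = 41 ha = 4.1 × 10^5 m²
ΔV₁ = 0.063 × 1.3 × 10^6 × 0.61 = 49960 m³
ΔV₂ = 0.21 × 4.1 × 10^5 × 0.61 = 52520 m³
ΔV = ΔV₁ + ΔV₂ = 1.025 × 10^5 m³

ΔV ≈ 1.02 × 10^5 m³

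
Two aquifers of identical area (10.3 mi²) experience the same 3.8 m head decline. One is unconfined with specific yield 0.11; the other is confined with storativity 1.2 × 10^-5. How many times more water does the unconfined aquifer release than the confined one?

A = 10.3 mi² = 2.668 × 10^7 m²
Unconfined: ΔV_u = Sy × A × Δh = 0.11 × 2.668 × 10^7 × 3.8 = 1.115 × 10^7 m³
Confined: ΔV_c = S × A × Δh = 1.2 × 10^-5 × 2.668 × 10^7 × 3.8 = 1216 m³
Ratio = ΔV_u / ΔV_c = Sy / S = 0.11 / 1.2 × 10^-5 = 9167

ΔV_u / ΔV_c ≈ 9170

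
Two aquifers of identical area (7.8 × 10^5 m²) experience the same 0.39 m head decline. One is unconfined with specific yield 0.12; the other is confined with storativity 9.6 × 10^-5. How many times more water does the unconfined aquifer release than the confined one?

ΔV_u / ΔV_c ≈ 1250

Unconfined: ΔV_u = Sy × A × Δh = 0.12 × 7.8 × 10^5 × 0.39 = 36500 m³
Confined: ΔV_c = S × A × Δh = 9.6 × 10^-5 × 7.8 × 10^5 × 0.39 = 29.2 m³
Ratio = ΔV_u / ΔV_c = Sy / S = 0.12 / 9.6 × 10^-5 = 1250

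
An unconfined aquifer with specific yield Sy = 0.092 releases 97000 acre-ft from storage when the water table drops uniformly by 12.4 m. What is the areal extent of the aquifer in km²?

ΔV = 97000 acre-ft = 1.196 × 10^8 m³
A = ΔV / (Sy × Δh) = 1.196 × 10^8 / (0.092 × 12.4) = 1.049 × 10^8 m²
A = 1.049 × 10^8 m² = 104.9 km²

A ≈ 105 km²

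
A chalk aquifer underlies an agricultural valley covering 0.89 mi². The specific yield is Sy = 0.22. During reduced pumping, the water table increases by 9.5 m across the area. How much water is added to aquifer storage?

ΔV ≈ 4.82 × 10^6 m³

A = 0.89 mi² = 2.305 × 10^6 m²
ΔV = Sy × A × Δh = 0.22 × 2.305 × 10^6 m² × 9.5 m = 4.818 × 10^6 m³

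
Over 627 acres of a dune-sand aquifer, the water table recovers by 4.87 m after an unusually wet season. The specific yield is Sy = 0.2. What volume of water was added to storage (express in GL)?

A = 627 acres = 2.537 × 10^6 m²
ΔV = Sy × A × Δh = 0.2 × 2.537 × 10^6 m² × 4.87 m = 2.471 × 10^6 m³
ΔV = 2.471 × 10^6 m³ = 2.471 GL

ΔV ≈ 2.47 GL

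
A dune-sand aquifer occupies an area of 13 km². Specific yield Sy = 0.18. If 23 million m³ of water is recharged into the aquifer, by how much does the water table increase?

Δh ≈ 9.83 m

A = 13 km² = 1.3 × 10^7 m²
ΔV = 23 million m³ = 2.3 × 10^7 m³
Δh = ΔV / (Sy × A) = 2.3 × 10^7 m³ / (0.18 × 1.3 × 10^7 m²) = 9.829 m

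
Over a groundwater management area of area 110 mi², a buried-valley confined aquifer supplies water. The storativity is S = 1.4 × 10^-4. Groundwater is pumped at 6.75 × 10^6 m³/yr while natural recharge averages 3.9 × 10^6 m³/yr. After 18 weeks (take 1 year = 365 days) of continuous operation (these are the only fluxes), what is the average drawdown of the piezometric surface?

A = 110 mi² = 2.849 × 10^8 m²
Net abstraction = 6.75 × 10^6 − 3.9 × 10^6 = 2.85 × 10^6 m³/yr
Q_net = 2.85 × 10^6 m³/yr = 7808 m³/d
t = 18 weeks = 126 d
ΔV = Q × t = 7808 m³/d × 126 d = 9.838 × 10^5 m³
Δh = ΔV / (S × A) = 9.838 × 10^5 / (1.4 × 10^-4 × 2.849 × 10^8) = 24.67 m

Δh ≈ 24.7 m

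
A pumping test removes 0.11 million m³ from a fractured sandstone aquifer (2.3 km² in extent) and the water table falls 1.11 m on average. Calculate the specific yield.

A = 2.3 km² = 2.3 × 10^6 m²
ΔV = 0.11 million m³ = 1.1 × 10^5 m³
Sy = ΔV / (A × Δh) = 1.1 × 10^5 m³ / (2.3 × 10^6 m² × 1.11 m) = 0.04309

Sy ≈ 0.043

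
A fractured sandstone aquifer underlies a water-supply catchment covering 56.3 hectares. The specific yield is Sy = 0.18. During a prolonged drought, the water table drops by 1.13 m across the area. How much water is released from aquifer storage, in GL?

ΔV ≈ 0.115 GL

A = 56.3 hectares = 5.63 × 10^5 m²
ΔV = Sy × A × Δh = 0.18 × 5.63 × 10^5 m² × 1.13 m = 1.145 × 10^5 m³
ΔV = 1.145 × 10^5 m³ = 0.1145 GL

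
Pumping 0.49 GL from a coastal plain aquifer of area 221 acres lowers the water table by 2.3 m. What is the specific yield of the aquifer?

Sy ≈ 0.24

A = 221 acres = 8.944 × 10^5 m²
ΔV = 0.49 GL = 4.9 × 10^5 m³
Sy = ΔV / (A × Δh) = 4.9 × 10^5 m³ / (8.944 × 10^5 m² × 2.3 m) = 0.2382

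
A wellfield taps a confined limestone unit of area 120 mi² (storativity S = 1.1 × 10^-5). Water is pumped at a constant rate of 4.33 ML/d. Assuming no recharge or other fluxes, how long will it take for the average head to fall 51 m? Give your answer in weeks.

A = 120 mi² = 3.108 × 10^8 m²
ΔV = S × A × Δh = 1.1 × 10^-5 × 3.108 × 10^8 × 51 = 1.744 × 10^5 m³
Q = 4.33 ML/d = 4330 m³/d
t = ΔV / Q = 1.744 × 10^5 m³ / 4330 m³/d = 40.27 d
t = 40.27 d ≈ 5.752 weeks

t ≈ 5.75 weeks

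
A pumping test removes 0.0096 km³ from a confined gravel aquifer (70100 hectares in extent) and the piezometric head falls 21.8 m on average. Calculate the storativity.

A = 70100 hectares = 7.01 × 10^8 m²
ΔV = 0.0096 km³ = 9.6 × 10^6 m³
S = ΔV / (A × Δh) = 9.6 × 10^6 m³ / (7.01 × 10^8 m² × 21.8 m) = 6.282 × 10^-4

S ≈ 6.3 × 10^-4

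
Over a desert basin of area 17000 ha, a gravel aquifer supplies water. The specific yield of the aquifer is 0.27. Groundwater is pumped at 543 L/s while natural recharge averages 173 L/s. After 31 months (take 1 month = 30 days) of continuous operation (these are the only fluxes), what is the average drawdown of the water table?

Δh ≈ 0.648 m

A = 17000 ha = 1.7 × 10^8 m²
Net abstraction = 543 − 173 = 370 L/s
Q_net = 370 L/s = 31970 m³/d
t = 31 months = 930 d
ΔV = Q × t = 31970 m³/d × 930 d = 2.973 × 10^7 m³
Δh = ΔV / (Sy × A) = 2.973 × 10^7 / (0.27 × 1.7 × 10^8) = 0.6477 m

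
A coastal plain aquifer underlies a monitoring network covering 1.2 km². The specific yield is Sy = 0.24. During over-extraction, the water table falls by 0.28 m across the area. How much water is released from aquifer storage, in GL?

A = 1.2 km² = 1.2 × 10^6 m²
ΔV = Sy × A × Δh = 0.24 × 1.2 × 10^6 m² × 0.28 m = 80640 m³
ΔV = 80640 m³ = 0.08064 GL

ΔV ≈ 0.0806 GL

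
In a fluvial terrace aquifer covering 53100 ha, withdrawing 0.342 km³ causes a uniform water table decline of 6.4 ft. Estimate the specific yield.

A = 53100 ha = 5.31 × 10^8 m²
Δh = 6.4 ft = 1.951 m
ΔV = 0.342 km³ = 3.42 × 10^8 m³
Sy = ΔV / (A × Δh) = 3.42 × 10^8 m³ / (5.31 × 10^8 m² × 1.951 m) = 0.3302

Sy ≈ 0.33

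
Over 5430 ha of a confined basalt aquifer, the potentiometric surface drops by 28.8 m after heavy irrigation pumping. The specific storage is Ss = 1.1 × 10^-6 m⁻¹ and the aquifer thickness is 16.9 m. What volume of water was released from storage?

ΔV ≈ 29100 m³

S = Ss × b = 1.1 × 10^-6 m⁻¹ × 16.9 m = 1.859 × 10^-5
A = 5430 ha = 5.43 × 10^7 m²
ΔV = S × A × Δh = 1.859 × 10^-5 × 5.43 × 10^7 m² × 28.8 m = 29070 m³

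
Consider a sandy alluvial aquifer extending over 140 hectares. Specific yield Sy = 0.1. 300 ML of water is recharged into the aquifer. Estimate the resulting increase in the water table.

A = 140 hectares = 1.4 × 10^6 m²
ΔV = 300 ML = 3 × 10^5 m³
Δh = ΔV / (Sy × A) = 3 × 10^5 m³ / (0.1 × 1.4 × 10^6 m²) = 2.143 m

Δh ≈ 2.14 m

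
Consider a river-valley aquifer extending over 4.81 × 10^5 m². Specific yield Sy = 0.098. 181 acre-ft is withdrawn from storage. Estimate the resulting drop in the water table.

Δh ≈ 4.74 m

ΔV = 181 acre-ft = 2.233 × 10^5 m³
Δh = ΔV / (Sy × A) = 2.233 × 10^5 m³ / (0.098 × 4.81 × 10^5 m²) = 4.736 m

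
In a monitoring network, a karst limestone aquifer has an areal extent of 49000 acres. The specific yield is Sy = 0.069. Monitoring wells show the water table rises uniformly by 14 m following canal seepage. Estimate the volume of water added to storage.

ΔV ≈ 1.92 × 10^8 m³

A = 49000 acres = 1.983 × 10^8 m²
ΔV = Sy × A × Δh = 0.069 × 1.983 × 10^8 m² × 14 m = 1.916 × 10^8 m³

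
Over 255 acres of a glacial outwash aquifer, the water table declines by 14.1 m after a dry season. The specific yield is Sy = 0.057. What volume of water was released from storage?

ΔV ≈ 8.29 × 10^5 m³

A = 255 acres = 1.032 × 10^6 m²
ΔV = Sy × A × Δh = 0.057 × 1.032 × 10^6 m² × 14.1 m = 8.294 × 10^5 m³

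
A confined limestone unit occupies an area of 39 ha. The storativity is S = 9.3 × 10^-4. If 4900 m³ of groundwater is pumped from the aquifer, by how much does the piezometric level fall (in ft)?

A = 39 ha = 3.9 × 10^5 m²
Δh = ΔV / (S × A) = 4900 m³ / (9.3 × 10^-4 × 3.9 × 10^5 m²) = 13.51 m
Δh = 13.51 m = 44.32 ft

Δh ≈ 44.3 ft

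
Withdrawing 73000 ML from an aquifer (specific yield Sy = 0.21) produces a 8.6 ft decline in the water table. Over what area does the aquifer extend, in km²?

Δh = 8.6 ft = 2.621 m
ΔV = 73000 ML = 7.3 × 10^7 m³
A = ΔV / (Sy × Δh) = 7.3 × 10^7 / (0.21 × 2.621) = 1.326 × 10^8 m²
A = 1.326 × 10^8 m² = 132.6 km²

A ≈ 133 km²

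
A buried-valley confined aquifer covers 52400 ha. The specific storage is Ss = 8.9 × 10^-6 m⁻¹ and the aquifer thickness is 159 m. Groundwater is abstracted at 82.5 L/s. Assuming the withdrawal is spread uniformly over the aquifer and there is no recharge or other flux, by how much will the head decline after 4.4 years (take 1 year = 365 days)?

S = Ss × b = 8.9 × 10^-6 m⁻¹ × 159 m = 1.415 × 10^-3
A = 52400 ha = 5.24 × 10^8 m²
Q = 82.5 L/s = 7128 m³/d
t = 4.4 years = 1606 d
ΔV = Q × t = 7128 m³/d × 1606 d = 1.145 × 10^7 m³
Δh = ΔV / (S × A) = 1.145 × 10^7 / (0.001415 × 5.24 × 10^8) = 15.44 m

Δh ≈ 15.4 m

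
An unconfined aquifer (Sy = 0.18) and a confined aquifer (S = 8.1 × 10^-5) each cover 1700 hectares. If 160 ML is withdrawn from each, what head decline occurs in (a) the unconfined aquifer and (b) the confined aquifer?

A = 1700 hectares = 1.7 × 10^7 m²
ΔV = 160 ML = 1.6 × 10^5 m³
Unconfined: Δh_u = ΔV/(Sy·A) = 1.6 × 10^5/(0.18 × 1.7 × 10^7) = 0.05229 m
Confined: Δh_c = ΔV/(S·A) = 1.6 × 10^5/(8.1 × 10^-5 × 1.7 × 10^7) = 116.2 m

Δh_u ≈ 0.0523 m; Δh_c ≈ 116 m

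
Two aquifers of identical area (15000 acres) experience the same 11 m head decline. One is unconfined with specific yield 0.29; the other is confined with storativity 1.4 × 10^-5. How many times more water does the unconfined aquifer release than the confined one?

ΔV_u / ΔV_c ≈ 20700

A = 15000 acres = 6.07 × 10^7 m²
Unconfined: ΔV_u = Sy × A × Δh = 0.29 × 6.07 × 10^7 × 11 = 1.936 × 10^8 m³
Confined: ΔV_c = S × A × Δh = 1.4 × 10^-5 × 6.07 × 10^7 × 11 = 9348 m³
Ratio = ΔV_u / ΔV_c = Sy / S = 0.29 / 1.4 × 10^-5 = 20710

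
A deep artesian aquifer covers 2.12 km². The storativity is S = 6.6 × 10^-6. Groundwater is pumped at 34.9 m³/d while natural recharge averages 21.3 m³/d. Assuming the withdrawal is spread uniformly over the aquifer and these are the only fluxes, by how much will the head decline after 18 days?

A = 2.12 km² = 2.12 × 10^6 m²
Net abstraction = 34.9 − 21.3 = 13.6 m³/d
ΔV = Q × t = 13.6 m³/d × 18 d = 244.8 m³
Δh = ΔV / (S × A) = 244.8 / (6.6 × 10^-6 × 2.12 × 10^6) = 17.5 m

Δh ≈ 17.5 m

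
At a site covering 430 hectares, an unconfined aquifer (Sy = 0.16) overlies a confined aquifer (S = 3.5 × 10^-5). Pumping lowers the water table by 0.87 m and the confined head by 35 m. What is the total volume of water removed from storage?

ΔV ≈ 6.04 × 10^5 m³

A = 430 hectares = 4.3 × 10^6 m²
Unconfined: ΔV_u = Sy × A × Δh_u = 0.16 × 4.3 × 10^6 × 0.87 = 5.986 × 10^5 m³
Confined: ΔV_c = S × A × Δh_c = 3.5 × 10^-5 × 4.3 × 10^6 × 35 = 5268 m³
Total ΔV = 5.986 × 10^5 + 5268 = 6.038 × 10^5 m³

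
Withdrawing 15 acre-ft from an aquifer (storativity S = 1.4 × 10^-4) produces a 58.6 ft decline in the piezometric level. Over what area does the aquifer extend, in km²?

Δh = 58.6 ft = 17.86 m
ΔV = 15 acre-ft = 18500 m³
A = ΔV / (S × Δh) = 18500 / (1.4 × 10^-4 × 17.86) = 7.399 × 10^6 m²
A = 7.399 × 10^6 m² = 7.399 km²

A ≈ 7.4 km²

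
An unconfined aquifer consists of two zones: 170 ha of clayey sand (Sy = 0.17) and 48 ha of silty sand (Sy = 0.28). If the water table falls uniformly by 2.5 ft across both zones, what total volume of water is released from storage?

A₁ = 170 ha = 1.7 × 10^6 m²; A₂ = 48 ha = 4.8 × 10^5 m²
Δh = 2.5 ft = 0.762 m
ΔV₁ = 0.17 × 1.7 × 10^6 × 0.762 = 2.202 × 10^5 m³
ΔV₂ = 0.28 × 4.8 × 10^5 × 0.762 = 1.024 × 10^5 m³
ΔV = ΔV₁ + ΔV₂ = 3.226 × 10^5 m³

ΔV ≈ 3.23 × 10^5 m³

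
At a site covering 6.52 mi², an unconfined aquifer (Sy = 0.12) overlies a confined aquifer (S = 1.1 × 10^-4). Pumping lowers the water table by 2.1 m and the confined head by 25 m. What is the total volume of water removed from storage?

A = 6.52 mi² = 1.689 × 10^7 m²
Unconfined: ΔV_u = Sy × A × Δh_u = 0.12 × 1.689 × 10^7 × 2.1 = 4.255 × 10^6 m³
Confined: ΔV_c = S × A × Δh_c = 1.1 × 10^-4 × 1.689 × 10^7 × 25 = 46440 m³
Total ΔV = 4.255 × 10^6 + 46440 = 4.302 × 10^6 m³

ΔV ≈ 4.3 × 10^6 m³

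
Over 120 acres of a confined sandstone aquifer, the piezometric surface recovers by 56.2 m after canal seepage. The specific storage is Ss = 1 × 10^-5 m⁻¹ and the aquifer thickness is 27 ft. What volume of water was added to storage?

ΔV ≈ 2250 m³

b = 27 ft = 8.23 m
S = Ss × b = 1 × 10^-5 m⁻¹ × 8.23 m = 8.23 × 10^-5
A = 120 acres = 4.856 × 10^5 m²
ΔV = S × A × Δh = 8.23 × 10^-5 × 4.856 × 10^5 m² × 56.2 m = 2246 m³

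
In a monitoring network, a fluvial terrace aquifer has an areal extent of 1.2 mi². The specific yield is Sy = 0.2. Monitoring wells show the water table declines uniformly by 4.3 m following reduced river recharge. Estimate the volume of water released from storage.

A = 1.2 mi² = 3.108 × 10^6 m²
ΔV = Sy × A × Δh = 0.2 × 3.108 × 10^6 m² × 4.3 m = 2.673 × 10^6 m³

ΔV ≈ 2.67 × 10^6 m³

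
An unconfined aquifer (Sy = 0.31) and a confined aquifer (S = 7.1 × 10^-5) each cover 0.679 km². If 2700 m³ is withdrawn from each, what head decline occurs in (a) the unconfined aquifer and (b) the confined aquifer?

Δh_u ≈ 0.0128 m; Δh_c ≈ 56 m

A = 0.679 km² = 6.79 × 10^5 m²
Unconfined: Δh_u = ΔV/(Sy·A) = 2700/(0.31 × 6.79 × 10^5) = 0.01283 m
Confined: Δh_c = ΔV/(S·A) = 2700/(7.1 × 10^-5 × 6.79 × 10^5) = 56.01 m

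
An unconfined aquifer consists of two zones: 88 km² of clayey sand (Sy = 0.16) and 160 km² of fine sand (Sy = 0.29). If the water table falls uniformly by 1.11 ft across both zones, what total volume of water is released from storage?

ΔV ≈ 2.05 × 10^7 m³

A₁ = 88 km² = 8.8 × 10^7 m²; A₂ = 160 km² = 1.6 × 10^8 m²
Δh = 1.11 ft = 0.3383 m
ΔV₁ = 0.16 × 8.8 × 10^7 × 0.3383 = 4.764 × 10^6 m³
ΔV₂ = 0.29 × 1.6 × 10^8 × 0.3383 = 1.57 × 10^7 m³
ΔV = ΔV₁ + ΔV₂ = 2.046 × 10^7 m³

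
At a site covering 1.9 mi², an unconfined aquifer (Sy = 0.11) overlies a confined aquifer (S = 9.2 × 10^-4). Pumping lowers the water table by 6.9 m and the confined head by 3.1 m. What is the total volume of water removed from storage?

ΔV ≈ 3.75 × 10^6 m³

A = 1.9 mi² = 4.921 × 10^6 m²
Unconfined: ΔV_u = Sy × A × Δh_u = 0.11 × 4.921 × 10^6 × 6.9 = 3.735 × 10^6 m³
Confined: ΔV_c = S × A × Δh_c = 9.2 × 10^-4 × 4.921 × 10^6 × 3.1 = 14030 m³
Total ΔV = 3.735 × 10^6 + 14030 = 3.749 × 10^6 m³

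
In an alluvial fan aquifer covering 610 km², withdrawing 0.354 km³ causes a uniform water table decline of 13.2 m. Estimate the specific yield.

A = 610 km² = 6.1 × 10^8 m²
ΔV = 0.354 km³ = 3.54 × 10^8 m³
Sy = ΔV / (A × Δh) = 3.54 × 10^8 m³ / (6.1 × 10^8 m² × 13.2 m) = 0.04396

Sy ≈ 0.044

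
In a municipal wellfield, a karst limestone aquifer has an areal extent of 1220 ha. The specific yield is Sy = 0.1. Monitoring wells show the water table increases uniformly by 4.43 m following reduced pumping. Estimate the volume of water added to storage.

ΔV ≈ 5.4 × 10^6 m³

A = 1220 ha = 1.22 × 10^7 m²
ΔV = Sy × A × Δh = 0.1 × 1.22 × 10^7 m² × 4.43 m = 5.405 × 10^6 m³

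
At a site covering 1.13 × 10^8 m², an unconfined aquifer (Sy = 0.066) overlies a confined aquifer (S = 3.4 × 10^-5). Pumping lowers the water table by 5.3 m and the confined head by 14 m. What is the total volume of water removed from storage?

Unconfined: ΔV_u = Sy × A × Δh_u = 0.066 × 1.13 × 10^8 × 5.3 = 3.953 × 10^7 m³
Confined: ΔV_c = S × A × Δh_c = 3.4 × 10^-5 × 1.13 × 10^8 × 14 = 53790 m³
Total ΔV = 3.953 × 10^7 + 53790 = 3.958 × 10^7 m³

ΔV ≈ 3.96 × 10^7 m³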